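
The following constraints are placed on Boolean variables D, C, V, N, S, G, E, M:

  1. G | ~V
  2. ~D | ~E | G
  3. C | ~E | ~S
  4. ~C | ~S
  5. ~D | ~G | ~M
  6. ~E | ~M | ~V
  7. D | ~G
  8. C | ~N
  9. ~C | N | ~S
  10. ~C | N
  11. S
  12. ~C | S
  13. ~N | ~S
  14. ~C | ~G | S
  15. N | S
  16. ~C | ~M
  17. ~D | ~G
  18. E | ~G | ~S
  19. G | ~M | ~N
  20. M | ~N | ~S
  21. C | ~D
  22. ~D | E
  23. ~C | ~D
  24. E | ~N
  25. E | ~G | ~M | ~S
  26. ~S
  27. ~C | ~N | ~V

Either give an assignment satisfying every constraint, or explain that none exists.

Case S = True:
  Clause (~S) is falsified — contradiction.
Case S = False:
  Clause (S) is falsified — contradiction.
Both cases fail, so the formula is unsatisfiable.

UNSATISFIABLE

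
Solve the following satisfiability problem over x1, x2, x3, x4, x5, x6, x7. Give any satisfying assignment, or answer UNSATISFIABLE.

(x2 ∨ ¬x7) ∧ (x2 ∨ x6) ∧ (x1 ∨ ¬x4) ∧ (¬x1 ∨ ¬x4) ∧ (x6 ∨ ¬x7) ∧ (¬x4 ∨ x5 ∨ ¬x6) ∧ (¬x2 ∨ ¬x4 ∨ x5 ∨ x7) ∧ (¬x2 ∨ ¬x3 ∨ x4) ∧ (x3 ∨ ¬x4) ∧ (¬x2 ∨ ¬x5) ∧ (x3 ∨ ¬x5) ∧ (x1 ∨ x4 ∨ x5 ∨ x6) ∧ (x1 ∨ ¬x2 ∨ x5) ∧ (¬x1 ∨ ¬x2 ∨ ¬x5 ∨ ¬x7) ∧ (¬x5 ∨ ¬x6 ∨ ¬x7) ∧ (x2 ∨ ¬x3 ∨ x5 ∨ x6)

Set x1 = True.
  then (¬x1 ∨ ¬x4) forces x4 = False.
Set x2 = False.
  then (x2 ∨ ¬x7) forces x7 = False.
  then (x2 ∨ x6) forces x6 = True.
Set x3 = True.
Set x5 = False.
All clauses satisfied.

x1=T, x2=F, x3=T, x4=F, x5=F, x6=T, x7=F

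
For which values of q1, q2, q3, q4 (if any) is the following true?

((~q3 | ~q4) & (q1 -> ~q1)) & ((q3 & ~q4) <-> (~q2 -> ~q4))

q1=F, q2=T, q3=T, q4=F

  (~q3 | ~q4) & (q1 -> ~q1) = True
    ~q3 | ~q4 = True
      ~q3 = False
      ~q4 = True
    q1 -> ~q1 = True
      ~q1 = True
  (q3 & ~q4) <-> (~q2 -> ~q4) = True
    q3 & ~q4 = True
      ~q4 = True
    ~q2 -> ~q4 = True
      ~q2 = False
      ~q4 = True
Both conjuncts True, so the formula holds.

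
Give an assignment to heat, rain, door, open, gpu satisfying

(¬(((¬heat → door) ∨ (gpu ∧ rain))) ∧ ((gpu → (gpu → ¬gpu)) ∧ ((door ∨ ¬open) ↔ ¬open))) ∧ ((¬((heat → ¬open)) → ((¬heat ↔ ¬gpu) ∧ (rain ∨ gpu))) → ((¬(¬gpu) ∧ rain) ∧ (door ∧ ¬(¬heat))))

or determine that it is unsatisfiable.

No satisfying assignment exists.

Case heat = True: the conjunct ¬(((¬heat → door) ∨ (gpu ∧ rain))) becomes ¬((True ∨ (gpu ∧ rain))) = False.
Case heat = False: the conjunct (¬((heat → ¬open)) → ((¬heat ↔ ¬gpu) ∧ (rain ∨ gpu))) → ((¬(¬gpu) ∧ rain) ∧ (door ∧ ¬(¬heat))) becomes (False → (¬gpu ∧ (rain ∨ gpu))) → ((¬(¬gpu) ∧ rain) ∧ False) = False.
Both cases fail — unsatisfiable.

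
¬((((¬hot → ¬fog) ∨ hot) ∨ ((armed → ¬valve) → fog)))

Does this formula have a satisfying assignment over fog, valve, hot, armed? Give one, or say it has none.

The formula is unsatisfiable.

Case fog = True: the formula becomes ¬(((hot ∨ hot) ∨ True)) = False.
Case fog = False: the formula becomes ¬((True ∨ ¬((armed → ¬valve)))) = False.
Both cases fail — unsatisfiable.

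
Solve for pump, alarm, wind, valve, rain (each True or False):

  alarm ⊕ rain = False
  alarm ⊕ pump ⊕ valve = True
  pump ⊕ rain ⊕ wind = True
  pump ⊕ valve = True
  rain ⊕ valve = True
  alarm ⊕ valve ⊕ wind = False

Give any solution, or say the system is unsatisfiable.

pump = False, alarm = False, wind = True, valve = True, rain = False

alarm ⊕ rain = F ⊕ F = False ✓
alarm ⊕ pump ⊕ valve = F ⊕ F ⊕ T = True ✓
pump ⊕ rain ⊕ wind = F ⊕ F ⊕ T = True ✓
pump ⊕ valve = F ⊕ T = True ✓
rain ⊕ valve = F ⊕ T = True ✓
alarm ⊕ valve ⊕ wind = F ⊕ T ⊕ T = False ✓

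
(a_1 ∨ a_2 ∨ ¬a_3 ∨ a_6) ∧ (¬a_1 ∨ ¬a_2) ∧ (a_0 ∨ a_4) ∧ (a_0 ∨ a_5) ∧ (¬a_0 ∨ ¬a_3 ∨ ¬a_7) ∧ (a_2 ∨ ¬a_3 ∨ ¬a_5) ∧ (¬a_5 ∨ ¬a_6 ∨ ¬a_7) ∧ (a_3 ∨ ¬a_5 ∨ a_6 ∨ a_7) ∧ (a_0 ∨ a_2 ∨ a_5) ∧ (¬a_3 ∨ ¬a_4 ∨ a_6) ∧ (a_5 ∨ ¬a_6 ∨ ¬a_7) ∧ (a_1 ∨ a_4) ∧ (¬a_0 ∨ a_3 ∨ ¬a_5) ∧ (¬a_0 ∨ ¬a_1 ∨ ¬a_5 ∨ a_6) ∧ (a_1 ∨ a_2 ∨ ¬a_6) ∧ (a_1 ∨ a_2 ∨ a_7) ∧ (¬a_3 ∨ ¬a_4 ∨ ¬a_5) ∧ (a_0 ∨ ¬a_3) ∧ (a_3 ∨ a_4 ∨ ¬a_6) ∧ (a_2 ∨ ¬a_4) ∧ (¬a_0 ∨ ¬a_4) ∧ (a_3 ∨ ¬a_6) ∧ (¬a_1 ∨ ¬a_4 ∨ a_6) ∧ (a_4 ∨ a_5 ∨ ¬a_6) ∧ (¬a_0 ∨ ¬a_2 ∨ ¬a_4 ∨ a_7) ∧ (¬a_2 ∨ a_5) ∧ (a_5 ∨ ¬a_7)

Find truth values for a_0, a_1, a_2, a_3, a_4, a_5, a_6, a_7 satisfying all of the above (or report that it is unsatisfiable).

Set a_0 = True.
  then (¬a_0 ∨ ¬a_4) forces a_4 = False.
  then (a_1 ∨ a_4) forces a_1 = True.
  then (¬a_1 ∨ ¬a_2) forces a_2 = False.
Set a_3 = True.
  then (¬a_0 ∨ ¬a_3 ∨ ¬a_7) forces a_7 = False.
  then (a_2 ∨ ¬a_3 ∨ ¬a_5) forces a_5 = False.
  then (a_4 ∨ a_5 ∨ ¬a_6) forces a_6 = False.
All clauses satisfied.

a_0=T; a_1=T; a_2=F; a_3=T; a_4=F; a_5=F; a_6=F; a_7=F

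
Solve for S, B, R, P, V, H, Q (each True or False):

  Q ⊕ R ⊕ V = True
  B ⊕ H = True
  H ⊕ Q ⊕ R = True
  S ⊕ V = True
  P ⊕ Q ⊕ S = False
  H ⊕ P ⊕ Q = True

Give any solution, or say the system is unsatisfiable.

S=F, B=F, R=T, P=T, V=T, H=T, Q=T

Q ⊕ R ⊕ V = T ⊕ T ⊕ T = True ✓
B ⊕ H = F ⊕ T = True ✓
H ⊕ Q ⊕ R = T ⊕ T ⊕ T = True ✓
S ⊕ V = F ⊕ T = True ✓
P ⊕ Q ⊕ S = T ⊕ T ⊕ F = False ✓
H ⊕ P ⊕ Q = T ⊕ T ⊕ T = True ✓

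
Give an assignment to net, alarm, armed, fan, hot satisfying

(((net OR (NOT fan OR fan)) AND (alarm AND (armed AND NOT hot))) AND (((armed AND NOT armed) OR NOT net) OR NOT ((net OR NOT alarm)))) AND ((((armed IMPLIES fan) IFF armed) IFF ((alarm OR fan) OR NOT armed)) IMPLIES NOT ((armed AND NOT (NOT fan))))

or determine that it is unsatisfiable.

net = False, alarm = True, armed = True, fan = False, hot = False

  ((net OR (NOT fan OR fan)) AND (alarm AND (armed AND NOT hot))) AND (((armed AND NOT armed) OR NOT net) OR NOT ((net OR NOT alarm))) = True
    (net OR (NOT fan OR fan)) AND (alarm AND (armed AND NOT hot)) = True
      net OR (NOT fan OR fan) = True
        NOT fan OR fan = True
          NOT fan = True
      alarm AND (armed AND NOT hot) = True
        armed AND NOT hot = True
          NOT hot = True
    ((armed AND NOT armed) OR NOT net) OR NOT ((net OR NOT alarm)) = True
      (armed AND NOT armed) OR NOT net = True
        armed AND NOT armed = False
          NOT armed = False
        NOT net = True
      NOT ((net OR NOT alarm)) = True
        net OR NOT alarm = False
          NOT alarm = False
  (((armed IMPLIES fan) IFF armed) IFF ((alarm OR fan) OR NOT armed)) IMPLIES NOT ((armed AND NOT (NOT fan))) = True
    ((armed IMPLIES fan) IFF armed) IFF ((alarm OR fan) OR NOT armed) = False
      (armed IMPLIES fan) IFF armed = False
        armed IMPLIES fan = False
      (alarm OR fan) OR NOT armed = True
        alarm OR fan = True
        NOT armed = False
    NOT ((armed AND NOT (NOT fan))) = True
      armed AND NOT (NOT fan) = False
        NOT (NOT fan) = False
          NOT fan = True
Both conjuncts True, so the formula holds.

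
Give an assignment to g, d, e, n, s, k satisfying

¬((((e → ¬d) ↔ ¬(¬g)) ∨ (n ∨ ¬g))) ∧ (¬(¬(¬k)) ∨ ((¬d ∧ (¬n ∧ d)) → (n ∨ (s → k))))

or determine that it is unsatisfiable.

g=T, d=T, e=T, n=F, s=F, k=F

  ¬((((e → ¬d) ↔ ¬(¬g)) ∨ (n ∨ ¬g))) = True
    ((e → ¬d) ↔ ¬(¬g)) ∨ (n ∨ ¬g) = False
      (e → ¬d) ↔ ¬(¬g) = False
        e → ¬d = False
          ¬d = False
        ¬(¬g) = True
          ¬g = False
      n ∨ ¬g = False
        ¬g = False
  ¬(¬(¬k)) ∨ ((¬d ∧ (¬n ∧ d)) → (n ∨ (s → k))) = True
    ¬(¬(¬k)) = True
      ¬(¬k) = False
        ¬k = True
    (¬d ∧ (¬n ∧ d)) → (n ∨ (s → k)) = True
      ¬d ∧ (¬n ∧ d) = False
        ¬d = False
        ¬n ∧ d = True
          ¬n = True
      n ∨ (s → k) = True
        s → k = True
Both conjuncts True, so the formula holds.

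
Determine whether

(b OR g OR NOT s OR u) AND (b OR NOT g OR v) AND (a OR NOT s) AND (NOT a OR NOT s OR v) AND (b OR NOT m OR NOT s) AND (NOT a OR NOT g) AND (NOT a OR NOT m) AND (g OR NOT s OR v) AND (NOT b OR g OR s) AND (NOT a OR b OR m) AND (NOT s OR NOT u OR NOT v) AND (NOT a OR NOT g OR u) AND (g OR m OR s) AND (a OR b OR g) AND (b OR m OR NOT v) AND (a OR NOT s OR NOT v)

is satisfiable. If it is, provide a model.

Set a = False.
  then (a OR NOT s) forces s = False.
Set u = True.
Set m = True.
Set b = True.
  then (NOT b OR g OR s) forces g = True.
Set v = False.
All clauses satisfied.

a: False, u: True, m: True, b: True, s: False, g: True, v: False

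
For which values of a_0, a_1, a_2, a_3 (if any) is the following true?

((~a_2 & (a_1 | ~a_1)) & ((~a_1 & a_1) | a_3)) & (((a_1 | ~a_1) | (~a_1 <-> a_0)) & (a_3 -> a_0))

a_0: True; a_1: True; a_2: False; a_3: True

  (~a_2 & (a_1 | ~a_1)) & ((~a_1 & a_1) | a_3) = True
    ~a_2 & (a_1 | ~a_1) = True
      ~a_2 = True
      a_1 | ~a_1 = True
        ~a_1 = False
    (~a_1 & a_1) | a_3 = True
      ~a_1 & a_1 = False
        ~a_1 = False
  ((a_1 | ~a_1) | (~a_1 <-> a_0)) & (a_3 -> a_0) = True
    (a_1 | ~a_1) | (~a_1 <-> a_0) = True
      a_1 | ~a_1 = True
        ~a_1 = False
      ~a_1 <-> a_0 = False
        ~a_1 = False
    a_3 -> a_0 = True
Both conjuncts True, so the formula holds.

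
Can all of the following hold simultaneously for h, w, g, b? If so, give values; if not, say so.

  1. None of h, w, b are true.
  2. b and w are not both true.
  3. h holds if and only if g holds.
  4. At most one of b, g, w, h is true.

h=F, w=F, g=F, b=F

  (1) {h, w, b}: 0 true — none ✓
  (2) b=F, w=F — not both ✓
  (3) h=F, g=F — same ✓
  (4) {b, g, w, h}: 0 true — at most one ✓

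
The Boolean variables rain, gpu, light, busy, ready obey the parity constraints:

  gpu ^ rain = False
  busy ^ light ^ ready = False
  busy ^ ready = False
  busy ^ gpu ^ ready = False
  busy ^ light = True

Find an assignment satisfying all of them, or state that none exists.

rain=F, gpu=F, light=F, busy=T, ready=T

gpu ^ rain = F ^ F = False ✓
busy ^ light ^ ready = T ^ F ^ T = False ✓
busy ^ ready = T ^ T = False ✓
busy ^ gpu ^ ready = T ^ F ^ T = False ✓
busy ^ light = T ^ F = True ✓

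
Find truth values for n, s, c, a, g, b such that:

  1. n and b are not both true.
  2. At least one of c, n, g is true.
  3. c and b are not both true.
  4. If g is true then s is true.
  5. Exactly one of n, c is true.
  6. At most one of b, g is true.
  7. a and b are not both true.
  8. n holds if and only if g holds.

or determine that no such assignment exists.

n = False; s = False; c = True; a = True; g = False; b = False

  (1) n=F, b=F — not both ✓
  (2) {c, n, g}: 1 true — at least one ✓
  (3) c=T, b=F — not both ✓
  (4) g=F ⇒ s: vacuous ✓
  (5) {n, c}: 1 true — exactly one ✓
  (6) {b, g}: 0 true — at most one ✓
  (7) a=T, b=F — not both ✓
  (8) n=F, g=F — same ✓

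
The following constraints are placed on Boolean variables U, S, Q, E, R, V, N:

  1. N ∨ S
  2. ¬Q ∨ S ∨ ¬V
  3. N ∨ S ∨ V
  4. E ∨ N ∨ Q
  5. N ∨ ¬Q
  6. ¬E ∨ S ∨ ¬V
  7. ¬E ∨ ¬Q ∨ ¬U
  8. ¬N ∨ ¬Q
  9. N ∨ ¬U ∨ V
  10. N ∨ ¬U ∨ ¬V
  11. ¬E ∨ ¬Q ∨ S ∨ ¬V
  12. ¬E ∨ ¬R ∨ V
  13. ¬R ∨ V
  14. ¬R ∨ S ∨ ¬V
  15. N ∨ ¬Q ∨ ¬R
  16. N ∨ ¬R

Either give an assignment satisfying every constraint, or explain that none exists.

Set U = False.
Set S = True.
Set Q = False.
Set E = True.
Set R = False.
Set V = False.
Set N = False.
All clauses satisfied.

U = False, S = True, Q = False, E = True, R = False, V = False, N = False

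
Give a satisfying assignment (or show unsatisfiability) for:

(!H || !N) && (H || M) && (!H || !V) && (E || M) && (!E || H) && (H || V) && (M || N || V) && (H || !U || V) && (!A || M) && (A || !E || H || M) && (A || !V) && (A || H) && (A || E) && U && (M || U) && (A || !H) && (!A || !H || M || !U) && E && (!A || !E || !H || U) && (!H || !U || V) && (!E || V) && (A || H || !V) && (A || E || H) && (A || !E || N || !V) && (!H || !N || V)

Case E = True:
  (!E || H) forces H = True.
  (!H || !N) forces N = False.
  (!H || !V) forces V = False.
  Clause (!E || V) is falsified — contradiction.
Case E = False:
  Clause (E) is falsified — contradiction.
Both cases fail, so the formula is unsatisfiable.

No satisfying assignment exists.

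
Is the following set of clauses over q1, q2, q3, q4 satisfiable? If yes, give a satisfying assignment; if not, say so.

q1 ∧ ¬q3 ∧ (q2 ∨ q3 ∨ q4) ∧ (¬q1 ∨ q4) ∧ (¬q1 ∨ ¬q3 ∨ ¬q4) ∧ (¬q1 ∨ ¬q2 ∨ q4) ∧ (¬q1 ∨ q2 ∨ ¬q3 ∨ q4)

Unit clause (q1) forces q1 = True.
Unit clause (¬q3) forces q3 = False.
In (¬q1 ∨ q4) only q4 is left, so q4 = True.
Set q2 = True.
Check each clause:
  (q1): q1 holds.
  (¬q3): ¬q3 holds.
  (q2 ∨ q3 ∨ q4): q2 holds.
  (¬q1 ∨ q4): q4 holds.
  (¬q1 ∨ ¬q3 ∨ ¬q4): ¬q3 holds.
  (¬q1 ∨ ¬q2 ∨ q4): q4 holds.
  (¬q1 ∨ q2 ∨ ¬q3 ∨ q4): q2 holds.
All clauses satisfied.

q1 = True, q2 = True, q3 = False, q4 = True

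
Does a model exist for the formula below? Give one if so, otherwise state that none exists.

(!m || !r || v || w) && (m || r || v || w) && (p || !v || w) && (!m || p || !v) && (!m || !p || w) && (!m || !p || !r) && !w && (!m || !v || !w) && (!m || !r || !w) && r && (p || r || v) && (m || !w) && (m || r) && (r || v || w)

Unit clause (!w) forces w = False.
Unit clause (r) forces r = True.
Set p = True.
  then (!m || !p || w) forces m = False.
Set v = False.
All clauses satisfied.

p=T; w=F; v=F; m=F; r=T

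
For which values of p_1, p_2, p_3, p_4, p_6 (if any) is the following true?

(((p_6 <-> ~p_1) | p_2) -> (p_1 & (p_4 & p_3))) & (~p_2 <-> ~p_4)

p_1 = False, p_2 = False, p_3 = False, p_4 = False, p_6 = False

  ((p_6 <-> ~p_1) | p_2) -> (p_1 & (p_4 & p_3)) = True
    (p_6 <-> ~p_1) | p_2 = False
      p_6 <-> ~p_1 = False
        ~p_1 = True
    p_1 & (p_4 & p_3) = False
      p_4 & p_3 = False
  ~p_2 <-> ~p_4 = True
    ~p_2 = True
    ~p_4 = True
Both conjuncts True, so the formula holds.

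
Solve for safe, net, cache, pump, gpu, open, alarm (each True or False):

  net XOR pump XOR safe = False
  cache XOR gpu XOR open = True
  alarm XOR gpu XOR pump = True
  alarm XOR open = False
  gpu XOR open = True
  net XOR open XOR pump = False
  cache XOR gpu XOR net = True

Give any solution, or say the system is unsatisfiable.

safe = False; net = False; cache = False; pump = False; gpu = True; open = False; alarm = False

net XOR pump XOR safe = F XOR F XOR F = False ✓
cache XOR gpu XOR open = F XOR T XOR F = True ✓
alarm XOR gpu XOR pump = F XOR T XOR F = True ✓
alarm XOR open = F XOR F = False ✓
gpu XOR open = T XOR F = True ✓
net XOR open XOR pump = F XOR F XOR F = False ✓
cache XOR gpu XOR net = F XOR T XOR F = True ✓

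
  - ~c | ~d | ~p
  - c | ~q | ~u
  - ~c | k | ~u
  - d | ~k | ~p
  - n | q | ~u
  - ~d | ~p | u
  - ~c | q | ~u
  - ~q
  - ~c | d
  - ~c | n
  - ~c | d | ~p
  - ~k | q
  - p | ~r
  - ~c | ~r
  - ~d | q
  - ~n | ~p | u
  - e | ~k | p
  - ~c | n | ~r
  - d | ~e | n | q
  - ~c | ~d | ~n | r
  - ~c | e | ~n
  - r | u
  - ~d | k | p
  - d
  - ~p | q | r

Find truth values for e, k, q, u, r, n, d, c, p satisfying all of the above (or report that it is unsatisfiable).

UNSATISFIABLE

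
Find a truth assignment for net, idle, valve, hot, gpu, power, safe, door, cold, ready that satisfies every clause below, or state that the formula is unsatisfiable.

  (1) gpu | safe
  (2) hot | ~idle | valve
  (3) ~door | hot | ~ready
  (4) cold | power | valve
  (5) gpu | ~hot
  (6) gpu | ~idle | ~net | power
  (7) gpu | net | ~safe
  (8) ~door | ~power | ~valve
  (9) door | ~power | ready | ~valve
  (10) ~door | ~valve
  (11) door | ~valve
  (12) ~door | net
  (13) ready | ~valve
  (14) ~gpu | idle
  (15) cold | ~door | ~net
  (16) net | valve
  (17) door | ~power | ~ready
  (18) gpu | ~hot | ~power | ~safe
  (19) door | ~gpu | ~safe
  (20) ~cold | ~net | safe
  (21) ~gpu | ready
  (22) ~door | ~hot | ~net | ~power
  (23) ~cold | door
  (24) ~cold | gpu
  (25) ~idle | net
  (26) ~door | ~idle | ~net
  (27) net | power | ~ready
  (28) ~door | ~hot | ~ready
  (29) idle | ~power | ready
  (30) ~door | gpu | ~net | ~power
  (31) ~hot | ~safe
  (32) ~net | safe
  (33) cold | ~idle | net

UNSATISFIABLE

Case valve = True:
  (~door | ~valve) forces door = False.
  Clause (door | ~valve) is falsified — contradiction.
Case valve = False:
  (net | valve) forces net = True.
  (~net | safe) forces safe = True.
  (~hot | ~safe) forces hot = False.
  (hot | ~idle | valve) forces idle = False.
  (~gpu | idle) forces gpu = False.
  (~cold | gpu) forces cold = False.
  (cold | power | valve) forces power = True.
  (cold | ~door | ~net) forces door = False.
  (door | ~power | ~ready) forces ready = False.
  Clause (idle | ~power | ready) is falsified — contradiction.
Both cases fail, so the formula is unsatisfiable.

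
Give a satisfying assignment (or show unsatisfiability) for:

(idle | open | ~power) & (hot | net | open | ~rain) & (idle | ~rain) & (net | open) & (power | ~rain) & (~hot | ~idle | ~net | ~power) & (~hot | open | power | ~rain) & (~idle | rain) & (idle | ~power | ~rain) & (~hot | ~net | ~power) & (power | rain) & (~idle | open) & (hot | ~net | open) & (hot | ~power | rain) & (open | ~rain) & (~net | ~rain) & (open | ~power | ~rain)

rain = True, idle = True, net = False, open = True, power = True, hot = False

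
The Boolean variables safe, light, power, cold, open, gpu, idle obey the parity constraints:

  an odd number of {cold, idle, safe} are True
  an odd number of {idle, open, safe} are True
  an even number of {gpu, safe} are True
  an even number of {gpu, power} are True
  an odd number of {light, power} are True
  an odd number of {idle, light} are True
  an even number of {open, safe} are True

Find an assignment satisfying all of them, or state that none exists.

safe = True, light = False, power = True, cold = True, open = True, gpu = True, idle = True

{cold, idle, safe}: 3 true → odd ✓
{idle, open, safe}: 3 true → odd ✓
{gpu, safe}: 2 true → even ✓
{gpu, power}: 2 true → even ✓
{light, power}: 1 true → odd ✓
{idle, light}: 1 true → odd ✓
{open, safe}: 2 true → even ✓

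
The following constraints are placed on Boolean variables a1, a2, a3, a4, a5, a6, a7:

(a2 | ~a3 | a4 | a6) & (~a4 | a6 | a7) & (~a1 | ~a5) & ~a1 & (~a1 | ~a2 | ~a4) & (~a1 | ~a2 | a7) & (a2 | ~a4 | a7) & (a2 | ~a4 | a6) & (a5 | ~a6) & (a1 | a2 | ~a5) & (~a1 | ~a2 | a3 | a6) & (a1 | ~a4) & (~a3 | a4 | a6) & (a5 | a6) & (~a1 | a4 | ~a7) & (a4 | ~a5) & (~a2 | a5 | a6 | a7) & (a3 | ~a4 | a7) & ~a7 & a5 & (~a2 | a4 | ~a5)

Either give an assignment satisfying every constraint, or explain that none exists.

Case a1 = True:
  Clause (~a1) is falsified — contradiction.
Case a1 = False:
  (a1 | ~a4) forces a4 = False.
  (a4 | ~a5) forces a5 = False.
  Clause (a5) is falsified — contradiction.
Both cases fail, so the formula is unsatisfiable.

No satisfying assignment exists.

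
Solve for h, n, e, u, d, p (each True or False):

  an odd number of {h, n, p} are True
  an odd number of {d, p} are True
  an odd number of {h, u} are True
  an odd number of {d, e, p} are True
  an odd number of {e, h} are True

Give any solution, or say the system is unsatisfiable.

h=T, n=T, e=F, u=F, d=F, p=T

{h, n, p}: 3 true → odd ✓
{d, p}: 1 true → odd ✓
{h, u}: 1 true → odd ✓
{d, e, p}: 1 true → odd ✓
{e, h}: 1 true → odd ✓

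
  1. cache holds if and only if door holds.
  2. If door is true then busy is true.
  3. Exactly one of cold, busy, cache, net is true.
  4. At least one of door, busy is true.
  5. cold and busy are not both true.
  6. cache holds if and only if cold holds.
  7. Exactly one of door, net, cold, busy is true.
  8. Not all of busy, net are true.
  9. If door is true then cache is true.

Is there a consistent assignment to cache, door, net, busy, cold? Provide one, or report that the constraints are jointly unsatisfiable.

cache=F, door=F, net=F, busy=T, cold=F

  (1) cache=F, door=F — same ✓
  (2) door=F ⇒ busy: vacuous ✓
  (3) {cold, busy, cache, net}: 1 true — exactly one ✓
  (4) {door, busy}: 1 true — at least one ✓
  (5) cold=F, busy=T — not both ✓
  (6) cache=F, cold=F — same ✓
  (7) {door, net, cold, busy}: 1 true — exactly one ✓
  (8) {busy, net}: 1/2 true — not all ✓
  (9) door=F ⇒ cache: vacuous ✓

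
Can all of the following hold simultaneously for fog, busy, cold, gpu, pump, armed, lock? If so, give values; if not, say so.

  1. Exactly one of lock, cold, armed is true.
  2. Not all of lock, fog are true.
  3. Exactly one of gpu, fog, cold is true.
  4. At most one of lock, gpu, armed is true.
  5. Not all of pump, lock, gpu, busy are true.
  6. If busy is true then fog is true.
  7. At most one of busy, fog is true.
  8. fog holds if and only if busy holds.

fog = False, busy = False, cold = True, gpu = False, pump = True, armed = False, lock = False

  (1) {lock, cold, armed}: 1 true — exactly one ✓
  (2) {lock, fog}: 0/2 true — not all ✓
  (3) {gpu, fog, cold}: 1 true — exactly one ✓
  (4) {lock, gpu, armed}: 0 true — at most one ✓
  (5) {pump, lock, gpu, busy}: 1/4 true — not all ✓
  (6) busy=F ⇒ fog: vacuous ✓
  (7) {busy, fog}: 0 true — at most one ✓
  (8) fog=F, busy=F — same ✓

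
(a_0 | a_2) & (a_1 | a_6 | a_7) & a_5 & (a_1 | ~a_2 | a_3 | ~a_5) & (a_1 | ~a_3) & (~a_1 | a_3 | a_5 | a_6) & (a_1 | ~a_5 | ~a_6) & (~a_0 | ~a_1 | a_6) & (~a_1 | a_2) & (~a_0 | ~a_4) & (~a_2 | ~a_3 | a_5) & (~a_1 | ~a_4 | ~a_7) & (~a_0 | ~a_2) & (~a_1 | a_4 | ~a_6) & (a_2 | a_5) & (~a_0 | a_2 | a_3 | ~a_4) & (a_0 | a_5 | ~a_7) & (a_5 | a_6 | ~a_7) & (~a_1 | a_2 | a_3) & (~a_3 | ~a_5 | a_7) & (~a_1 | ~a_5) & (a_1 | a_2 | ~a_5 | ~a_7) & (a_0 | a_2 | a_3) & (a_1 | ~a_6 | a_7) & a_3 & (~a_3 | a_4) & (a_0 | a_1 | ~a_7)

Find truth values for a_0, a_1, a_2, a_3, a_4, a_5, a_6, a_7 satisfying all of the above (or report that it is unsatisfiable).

UNSATISFIABLE

Case a_3 = True:
  (a_5) forces a_5 = True.
  (a_1 | ~a_3) forces a_1 = True.
  Clause (~a_1 | ~a_5) is falsified — contradiction.
Case a_3 = False:
  Clause (a_3) is falsified — contradiction.
Both cases fail, so the formula is unsatisfiable.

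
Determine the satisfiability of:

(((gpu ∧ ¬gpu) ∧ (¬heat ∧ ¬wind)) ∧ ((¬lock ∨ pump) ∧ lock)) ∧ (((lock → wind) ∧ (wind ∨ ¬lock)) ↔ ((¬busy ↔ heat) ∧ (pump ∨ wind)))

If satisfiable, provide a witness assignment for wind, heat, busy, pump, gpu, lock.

No satisfying assignment exists.

Case gpu = True: the conjunct ¬gpu is False.
Case gpu = False: the conjunct gpu is False.
Both cases fail — unsatisfiable.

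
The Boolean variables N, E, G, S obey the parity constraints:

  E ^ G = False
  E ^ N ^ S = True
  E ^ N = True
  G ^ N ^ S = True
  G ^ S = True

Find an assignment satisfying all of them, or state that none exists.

N=F; E=T; G=T; S=F

E ^ G = T ^ T = False ✓
E ^ N ^ S = T ^ F ^ F = True ✓
E ^ N = T ^ F = True ✓
G ^ N ^ S = T ^ F ^ F = True ✓
G ^ S = T ^ F = True ✓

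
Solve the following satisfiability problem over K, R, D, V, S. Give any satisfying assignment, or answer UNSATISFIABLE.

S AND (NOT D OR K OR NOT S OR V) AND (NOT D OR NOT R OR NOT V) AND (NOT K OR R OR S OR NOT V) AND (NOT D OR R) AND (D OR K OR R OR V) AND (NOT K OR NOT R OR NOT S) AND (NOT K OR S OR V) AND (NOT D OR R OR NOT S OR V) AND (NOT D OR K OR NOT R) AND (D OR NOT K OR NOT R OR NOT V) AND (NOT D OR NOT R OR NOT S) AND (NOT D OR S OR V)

Unit clause (S) forces S = True.
Set K = False.
Set R = True.
  then (NOT D OR K OR NOT R) forces D = False.
Set V = False.
All clauses satisfied.

K = False, R = True, D = False, V = False, S = True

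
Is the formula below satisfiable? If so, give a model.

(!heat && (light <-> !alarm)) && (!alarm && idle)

heat = False, idle = True, alarm = False, light = True

  !heat && (light <-> !alarm) = True
    !heat = True
    light <-> !alarm = True
      !alarm = True
  !alarm && idle = True
    !alarm = True
Both conjuncts True, so the formula holds.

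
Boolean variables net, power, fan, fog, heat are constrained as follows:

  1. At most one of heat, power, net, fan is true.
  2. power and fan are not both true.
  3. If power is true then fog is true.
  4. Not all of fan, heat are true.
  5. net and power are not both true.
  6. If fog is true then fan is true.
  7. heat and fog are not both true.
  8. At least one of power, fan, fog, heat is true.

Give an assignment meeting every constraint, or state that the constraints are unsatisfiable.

net = False, power = False, fan = True, fog = True, heat = False

  (1) {heat, power, net, fan}: 1 true — at most one ✓
  (2) power=F, fan=T — not both ✓
  (3) power=F ⇒ fog: vacuous ✓
  (4) {fan, heat}: 1/2 true — not all ✓
  (5) net=F, power=F — not both ✓
  (6) fog=T ⇒ fan: T ✓
  (7) heat=F, fog=T — not both ✓
  (8) {power, fan, fog, heat}: 2 true — at least one ✓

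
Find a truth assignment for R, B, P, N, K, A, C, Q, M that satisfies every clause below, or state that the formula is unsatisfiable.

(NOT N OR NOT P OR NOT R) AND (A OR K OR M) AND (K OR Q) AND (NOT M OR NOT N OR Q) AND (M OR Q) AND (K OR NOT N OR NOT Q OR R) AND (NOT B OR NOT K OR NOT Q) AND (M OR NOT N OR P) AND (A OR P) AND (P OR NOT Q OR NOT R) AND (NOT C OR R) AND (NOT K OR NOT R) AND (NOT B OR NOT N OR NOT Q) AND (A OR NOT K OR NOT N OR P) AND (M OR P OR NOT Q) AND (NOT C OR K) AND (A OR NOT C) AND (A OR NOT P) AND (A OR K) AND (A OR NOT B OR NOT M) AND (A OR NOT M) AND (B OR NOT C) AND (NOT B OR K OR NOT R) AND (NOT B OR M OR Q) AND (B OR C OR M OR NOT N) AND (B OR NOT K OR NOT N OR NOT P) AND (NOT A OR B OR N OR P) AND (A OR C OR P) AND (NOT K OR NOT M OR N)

Set R = True.
  then (NOT K OR NOT R) forces K = False.
  then (NOT C OR K) forces C = False.
  then (A OR K) forces A = True.
  then (NOT B OR K OR NOT R) forces B = False.
  then (K OR Q) forces Q = True.
  then (P OR NOT Q OR NOT R) forces P = True.
  then (NOT N OR NOT P OR NOT R) forces N = False.
Set M = True.
All clauses satisfied.

R = True, B = False, P = True, N = False, K = False, A = True, C = False, Q = True, M = True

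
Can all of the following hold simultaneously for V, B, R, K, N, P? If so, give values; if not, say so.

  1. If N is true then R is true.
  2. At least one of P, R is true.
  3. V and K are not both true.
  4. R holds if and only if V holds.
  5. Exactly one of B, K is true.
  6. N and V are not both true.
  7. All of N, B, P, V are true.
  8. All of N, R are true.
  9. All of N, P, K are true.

Case V = True:
  (3) with V=T forces K = False.
  Constraint (9) is violated (K=F) — contradiction.
Case V = False:
  Constraint (7) is violated (V=F) — contradiction.
Both cases fail — unsatisfiable.

UNSATISFIABLE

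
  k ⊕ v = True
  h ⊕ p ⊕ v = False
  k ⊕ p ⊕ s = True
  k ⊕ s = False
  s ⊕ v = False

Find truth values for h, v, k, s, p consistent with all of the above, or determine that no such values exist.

The formula is unsatisfiable.

Adding constraints 1, 4, 5 mod 2: every variable appears an even number of times on the left, so the left side is 0.
But the right sides sum to 1 (mod 2). 0 ≠ 1 — the system is inconsistent.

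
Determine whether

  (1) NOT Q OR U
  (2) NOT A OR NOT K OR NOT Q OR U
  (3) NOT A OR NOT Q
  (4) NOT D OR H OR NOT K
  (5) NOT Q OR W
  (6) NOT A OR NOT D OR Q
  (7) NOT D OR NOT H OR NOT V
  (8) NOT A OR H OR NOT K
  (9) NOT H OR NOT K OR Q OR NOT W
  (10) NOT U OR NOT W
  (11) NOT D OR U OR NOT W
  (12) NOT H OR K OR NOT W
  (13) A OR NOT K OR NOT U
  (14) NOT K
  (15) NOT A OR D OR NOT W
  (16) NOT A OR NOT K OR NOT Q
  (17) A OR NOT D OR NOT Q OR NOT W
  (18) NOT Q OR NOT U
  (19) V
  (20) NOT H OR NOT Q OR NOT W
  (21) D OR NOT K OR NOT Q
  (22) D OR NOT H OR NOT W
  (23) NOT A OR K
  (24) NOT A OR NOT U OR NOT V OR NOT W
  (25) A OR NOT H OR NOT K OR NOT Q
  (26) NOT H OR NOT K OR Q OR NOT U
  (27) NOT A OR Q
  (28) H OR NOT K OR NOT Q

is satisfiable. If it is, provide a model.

Unit clause (NOT K) forces K = False.
Unit clause (V) forces V = True.
In (NOT A OR K) only NOT A is left, so A = False.
Set D = False.
Set H = False.
Set U = False.
  then (NOT Q OR U) forces Q = False.
Set W = False.
All clauses satisfied.

D=F, K=F, V=T, H=F, U=F, A=F, Q=F, W=F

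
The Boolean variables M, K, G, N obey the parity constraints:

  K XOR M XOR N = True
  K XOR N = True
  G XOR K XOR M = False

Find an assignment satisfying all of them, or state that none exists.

M=F; K=F; G=F; N=T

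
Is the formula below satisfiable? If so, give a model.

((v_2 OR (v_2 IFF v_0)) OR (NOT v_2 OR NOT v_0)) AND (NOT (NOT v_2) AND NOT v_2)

UNSATISFIABLE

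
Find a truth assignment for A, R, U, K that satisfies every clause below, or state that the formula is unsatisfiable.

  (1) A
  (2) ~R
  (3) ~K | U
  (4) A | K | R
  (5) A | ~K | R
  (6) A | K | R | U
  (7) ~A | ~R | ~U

Unit clause (A) forces A = True.
Unit clause (~R) forces R = False.
Set U = True.
Set K = True.
Check each clause:
  (A): A holds.
  (~R): ~R holds.
  (~K | U): U holds.
  (A | K | R): A holds.
  (A | ~K | R): A holds.
  (A | K | R | U): A holds.
  (~A | ~R | ~U): ~R holds.
All clauses satisfied.

A = True; R = False; U = True; K = True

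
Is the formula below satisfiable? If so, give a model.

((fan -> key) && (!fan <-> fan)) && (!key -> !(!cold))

The conjunct !fan <-> fan is unsatisfiable on its own:
  fan=F: evaluates to False.
  fan=T: evaluates to False.
So the whole conjunction is unsatisfiable.

No satisfying assignment exists.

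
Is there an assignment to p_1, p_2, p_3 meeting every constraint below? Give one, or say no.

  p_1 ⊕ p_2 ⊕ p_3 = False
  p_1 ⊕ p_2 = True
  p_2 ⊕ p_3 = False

p_1=F, p_2=T, p_3=T

p_1 ⊕ p_2 ⊕ p_3 = F ⊕ T ⊕ T = False ✓
p_1 ⊕ p_2 = F ⊕ T = True ✓
p_2 ⊕ p_3 = T ⊕ T = False ✓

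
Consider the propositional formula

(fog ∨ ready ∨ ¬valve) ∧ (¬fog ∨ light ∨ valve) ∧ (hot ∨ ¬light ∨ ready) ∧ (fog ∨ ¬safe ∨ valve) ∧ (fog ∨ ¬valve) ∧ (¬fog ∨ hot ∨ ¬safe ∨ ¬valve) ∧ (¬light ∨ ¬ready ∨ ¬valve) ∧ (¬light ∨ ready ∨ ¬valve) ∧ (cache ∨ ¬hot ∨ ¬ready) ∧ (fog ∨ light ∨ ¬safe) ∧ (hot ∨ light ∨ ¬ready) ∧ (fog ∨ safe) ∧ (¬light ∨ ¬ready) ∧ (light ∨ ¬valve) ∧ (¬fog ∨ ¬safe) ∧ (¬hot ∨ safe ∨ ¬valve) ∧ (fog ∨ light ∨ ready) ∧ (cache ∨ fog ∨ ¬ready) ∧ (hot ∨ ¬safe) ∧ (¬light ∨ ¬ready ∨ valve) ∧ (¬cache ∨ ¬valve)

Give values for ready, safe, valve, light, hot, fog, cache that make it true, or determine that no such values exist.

Set ready = False.
Try safe = True:
  (¬fog ∨ ¬safe) forces fog = False.
  (fog ∨ ready ∨ ¬valve) forces valve = False.
  clause (fog ∨ ¬safe ∨ valve) is falsified — backtrack.
So safe = False.
  then (fog ∨ safe) forces fog = True.
Try valve = True:
  (¬light ∨ ready ∨ ¬valve) forces light = False.
  clause (light ∨ ¬valve) is falsified — backtrack.
So valve = False.
  then (¬fog ∨ light ∨ valve) forces light = True.
  then (hot ∨ ¬light ∨ ready) forces hot = True.
Set cache = True.
All clauses satisfied.

ready = False, safe = False, valve = False, light = True, hot = True, fog = True, cache = True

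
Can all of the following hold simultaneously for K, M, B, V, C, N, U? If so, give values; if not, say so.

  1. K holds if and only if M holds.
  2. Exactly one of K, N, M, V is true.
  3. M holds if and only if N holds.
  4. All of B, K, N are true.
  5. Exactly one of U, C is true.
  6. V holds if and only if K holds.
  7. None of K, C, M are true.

Case K = True:
  Constraint (7) is violated (K=T) — contradiction.
Case K = False:
  Constraint (4) is violated (K=F) — contradiction.
Both cases fail — unsatisfiable.

No satisfying assignment exists.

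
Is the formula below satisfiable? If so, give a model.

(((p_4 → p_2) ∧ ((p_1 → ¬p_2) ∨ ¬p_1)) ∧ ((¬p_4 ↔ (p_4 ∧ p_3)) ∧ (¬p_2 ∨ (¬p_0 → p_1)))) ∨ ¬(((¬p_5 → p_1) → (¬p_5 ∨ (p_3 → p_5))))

p_0 = True, p_1 = False, p_2 = True, p_3 = False, p_4 = True, p_5 = True

  (((p_4 → p_2) ∧ ((p_1 → ¬p_2) ∨ ¬p_1)) ∧ ((¬p_4 ↔ (p_4 ∧ p_3)) ∧ (¬p_2 ∨ (¬p_0 → p_1)))) ∨ ¬(((¬p_5 → p_1) → (¬p_5 ∨ (p_3 → p_5)))) = True
    ((p_4 → p_2) ∧ ((p_1 → ¬p_2) ∨ ¬p_1)) ∧ ((¬p_4 ↔ (p_4 ∧ p_3)) ∧ (¬p_2 ∨ (¬p_0 → p_1))) = True
      (p_4 → p_2) ∧ ((p_1 → ¬p_2) ∨ ¬p_1) = True
        p_4 → p_2 = True
        (p_1 → ¬p_2) ∨ ¬p_1 = True
          p_1 → ¬p_2 = True
            ¬p_2 = False
          ¬p_1 = True
      (¬p_4 ↔ (p_4 ∧ p_3)) ∧ (¬p_2 ∨ (¬p_0 → p_1)) = True
        ¬p_4 ↔ (p_4 ∧ p_3) = True
          ¬p_4 = False
          p_4 ∧ p_3 = False
        ¬p_2 ∨ (¬p_0 → p_1) = True
          ¬p_2 = False
          ¬p_0 → p_1 = True
            ¬p_0 = False
    ¬(((¬p_5 → p_1) → (¬p_5 ∨ (p_3 → p_5)))) = False
      (¬p_5 → p_1) → (¬p_5 ∨ (p_3 → p_5)) = True
        ¬p_5 → p_1 = True
          ¬p_5 = False
        ¬p_5 ∨ (p_3 → p_5) = True
          ¬p_5 = False
          p_3 → p_5 = True
The formula evaluates to True.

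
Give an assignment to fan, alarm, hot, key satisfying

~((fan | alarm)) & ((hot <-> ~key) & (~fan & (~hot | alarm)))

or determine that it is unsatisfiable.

fan = False; alarm = False; hot = False; key = True

  ~((fan | alarm)) = True
    fan | alarm = False
  (hot <-> ~key) & (~fan & (~hot | alarm)) = True
    hot <-> ~key = True
      ~key = False
    ~fan & (~hot | alarm) = True
      ~fan = True
      ~hot | alarm = True
        ~hot = True
Both conjuncts True, so the formula holds.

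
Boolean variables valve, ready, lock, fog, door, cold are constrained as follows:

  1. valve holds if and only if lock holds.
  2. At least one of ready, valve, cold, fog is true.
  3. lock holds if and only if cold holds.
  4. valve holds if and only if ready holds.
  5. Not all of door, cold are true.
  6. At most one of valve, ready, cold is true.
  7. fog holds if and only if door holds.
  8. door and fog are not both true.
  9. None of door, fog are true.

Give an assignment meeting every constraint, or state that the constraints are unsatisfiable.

Case ready = True:
  (4) with ready=T forces valve = True.
  Constraint (6) is violated (valve=T, ready=T) — contradiction.
Case ready = False:
  (4) with ready=F forces valve = False.
  (1) with valve=F forces lock = False.
  (3) with lock=F forces cold = False.
  (2) with ready=F, valve=F, cold=F forces fog = True.
  Constraint (9) is violated (fog=T) — contradiction.
Both cases fail — unsatisfiable.

The formula is unsatisfiable.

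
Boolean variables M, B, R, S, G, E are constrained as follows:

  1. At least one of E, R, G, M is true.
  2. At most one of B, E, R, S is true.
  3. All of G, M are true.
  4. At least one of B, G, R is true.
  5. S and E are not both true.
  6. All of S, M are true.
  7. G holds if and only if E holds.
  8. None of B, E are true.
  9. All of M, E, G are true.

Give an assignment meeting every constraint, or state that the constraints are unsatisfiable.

Case E = True:
  Constraint (8) is violated (E=T) — contradiction.
Case E = False:
  Constraint (9) is violated (E=F) — contradiction.
Both cases fail — unsatisfiable.

No satisfying assignment exists.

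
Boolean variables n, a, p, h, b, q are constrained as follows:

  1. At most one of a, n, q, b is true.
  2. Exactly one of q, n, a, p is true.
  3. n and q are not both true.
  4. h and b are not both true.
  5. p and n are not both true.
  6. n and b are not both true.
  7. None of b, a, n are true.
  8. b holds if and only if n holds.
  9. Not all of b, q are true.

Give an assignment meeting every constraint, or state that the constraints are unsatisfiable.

n=F, a=F, p=F, h=T, b=F, q=T

  (1) {a, n, q, b}: 1 true — at most one ✓
  (2) {q, n, a, p}: 1 true — exactly one ✓
  (3) n=F, q=T — not both ✓
  (4) h=T, b=F — not both ✓
  (5) p=F, n=F — not both ✓
  (6) n=F, b=F — not both ✓
  (7) {b, a, n}: 0 true — none ✓
  (8) b=F, n=F — same ✓
  (9) {b, q}: 1/2 true — not all ✓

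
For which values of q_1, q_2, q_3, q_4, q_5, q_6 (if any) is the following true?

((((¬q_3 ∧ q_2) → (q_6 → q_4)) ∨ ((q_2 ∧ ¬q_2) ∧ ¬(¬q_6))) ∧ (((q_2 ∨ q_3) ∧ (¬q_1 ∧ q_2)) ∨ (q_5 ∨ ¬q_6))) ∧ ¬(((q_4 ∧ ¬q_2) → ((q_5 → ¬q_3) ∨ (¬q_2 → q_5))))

The conjunct ¬(((q_4 ∧ ¬q_2) → ((q_5 → ¬q_3) ∨ (¬q_2 → q_5)))) is unsatisfiable on its own:
  q_5 = True: this becomes ¬(((q_4 ∧ ¬q_2) → True)) = False.
  q_5 = False: this becomes ¬(((q_4 ∧ ¬q_2) → True)) = False.
So the whole conjunction is unsatisfiable.

Unsatisfiable — no assignment works.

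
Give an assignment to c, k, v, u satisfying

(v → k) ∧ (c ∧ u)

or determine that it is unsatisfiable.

c = True, k = False, v = False, u = True

  v → k = True
  c ∧ u = True
Both conjuncts True, so the formula holds.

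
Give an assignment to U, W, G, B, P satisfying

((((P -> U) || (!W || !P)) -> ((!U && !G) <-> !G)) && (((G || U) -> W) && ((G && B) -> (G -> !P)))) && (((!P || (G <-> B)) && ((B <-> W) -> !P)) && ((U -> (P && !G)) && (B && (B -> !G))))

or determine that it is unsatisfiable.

U=F; W=T; G=F; B=T; P=F

  (((P -> U) || (!W || !P)) -> ((!U && !G) <-> !G)) && (((G || U) -> W) && ((G && B) -> (G -> !P))) = True
    ((P -> U) || (!W || !P)) -> ((!U && !G) <-> !G) = True
      (P -> U) || (!W || !P) = True
        P -> U = True
        !W || !P = True
          !W = False
          !P = True
      (!U && !G) <-> !G = True
        !U && !G = True
          !U = True
          !G = True
        !G = True
    ((G || U) -> W) && ((G && B) -> (G -> !P)) = True
      (G || U) -> W = True
        G || U = False
      (G && B) -> (G -> !P) = True
        G && B = False
        G -> !P = True
          !P = True
  ((!P || (G <-> B)) && ((B <-> W) -> !P)) && ((U -> (P && !G)) && (B && (B -> !G))) = True
    (!P || (G <-> B)) && ((B <-> W) -> !P) = True
      !P || (G <-> B) = True
        !P = True
        G <-> B = False
      (B <-> W) -> !P = True
        B <-> W = True
        !P = True
    (U -> (P && !G)) && (B && (B -> !G)) = True
      U -> (P && !G) = True
        P && !G = False
          !G = True
      B && (B -> !G) = True
        B -> !G = True
          !G = True
Both conjuncts True, so the formula holds.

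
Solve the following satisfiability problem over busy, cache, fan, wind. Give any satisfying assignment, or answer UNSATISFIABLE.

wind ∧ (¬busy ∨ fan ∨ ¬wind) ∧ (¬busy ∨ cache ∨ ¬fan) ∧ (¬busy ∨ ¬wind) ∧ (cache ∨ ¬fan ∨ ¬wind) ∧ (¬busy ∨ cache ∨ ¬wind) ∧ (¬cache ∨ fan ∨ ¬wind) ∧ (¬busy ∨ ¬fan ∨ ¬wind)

busy = False, cache = True, fan = True, wind = True

Unit clause (wind) forces wind = True.
In (¬busy ∨ ¬wind) only ¬busy is left, so busy = False.
Set cache = True.
  then (¬cache ∨ fan ∨ ¬wind) forces fan = True.
Check each clause:
  (wind): wind holds.
  (¬busy ∨ fan ∨ ¬wind): ¬busy holds.
  (¬busy ∨ cache ∨ ¬fan): ¬busy holds.
  (¬busy ∨ ¬wind): ¬busy holds.
  (cache ∨ ¬fan ∨ ¬wind): cache holds.
  (¬busy ∨ cache ∨ ¬wind): ¬busy holds.
  (¬cache ∨ fan ∨ ¬wind): fan holds.
  (¬busy ∨ ¬fan ∨ ¬wind): ¬busy holds.
All clauses satisfied.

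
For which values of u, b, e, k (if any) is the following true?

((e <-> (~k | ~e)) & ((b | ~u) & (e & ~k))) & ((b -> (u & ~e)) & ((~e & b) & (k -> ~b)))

Case e = True: the conjunct ~e is False.
Case e = False: the conjunct e <-> (~k | ~e) becomes False <-> (~k | True) = False.
Both cases fail — unsatisfiable.

UNSATISFIABLE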